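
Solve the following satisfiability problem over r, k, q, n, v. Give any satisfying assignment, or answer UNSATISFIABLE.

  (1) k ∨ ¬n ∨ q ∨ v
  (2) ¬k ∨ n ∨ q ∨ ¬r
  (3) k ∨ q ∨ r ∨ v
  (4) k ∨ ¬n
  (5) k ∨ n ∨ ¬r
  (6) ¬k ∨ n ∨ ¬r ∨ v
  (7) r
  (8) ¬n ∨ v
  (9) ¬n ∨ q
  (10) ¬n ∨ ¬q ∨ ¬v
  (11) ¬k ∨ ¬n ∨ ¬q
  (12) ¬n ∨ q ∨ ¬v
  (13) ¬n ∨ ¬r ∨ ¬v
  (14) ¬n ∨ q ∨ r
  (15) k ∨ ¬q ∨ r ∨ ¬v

Unit clause (r) forces r = True.
Try k = False:
  (k ∨ ¬n) forces n = False.
  clause (k ∨ n ∨ ¬r) is falsified — backtrack.
So k = True.
Try q = False:
  (¬k ∨ n ∨ q ∨ ¬r) forces n = True.
  clause (¬n ∨ q) is falsified — backtrack.
So q = True.
  then (¬k ∨ ¬n ∨ ¬q) forces n = False.
  then (¬k ∨ n ∨ ¬r ∨ v) forces v = True.
All clauses satisfied.

r = True, k = True, q = True, n = False, v = True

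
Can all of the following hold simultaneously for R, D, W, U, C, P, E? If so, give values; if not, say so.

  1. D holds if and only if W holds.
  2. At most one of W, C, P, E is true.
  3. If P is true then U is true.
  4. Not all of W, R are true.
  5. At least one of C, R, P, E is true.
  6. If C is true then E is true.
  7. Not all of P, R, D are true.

R = True, D = False, W = False, U = False, C = False, P = False, E = True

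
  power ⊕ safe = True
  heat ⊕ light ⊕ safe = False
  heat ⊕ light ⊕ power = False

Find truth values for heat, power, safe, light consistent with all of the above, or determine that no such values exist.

UNSATISFIABLE

Adding constraints 1, 2, 3 mod 2: every variable appears an even number of times on the left, so the left side is 0.
But the right sides sum to 1 (mod 2). 0 ≠ 1 — the system is inconsistent.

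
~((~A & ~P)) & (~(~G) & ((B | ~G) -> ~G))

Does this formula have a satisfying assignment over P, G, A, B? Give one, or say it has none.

P=F, G=T, A=T, B=F

  ~((~A & ~P)) = True
    ~A & ~P = False
      ~A = False
      ~P = True
  ~(~G) & ((B | ~G) -> ~G) = True
    ~(~G) = True
      ~G = False
    (B | ~G) -> ~G = True
      B | ~G = False
        ~G = False
      ~G = False
Both conjuncts True, so the formula holds.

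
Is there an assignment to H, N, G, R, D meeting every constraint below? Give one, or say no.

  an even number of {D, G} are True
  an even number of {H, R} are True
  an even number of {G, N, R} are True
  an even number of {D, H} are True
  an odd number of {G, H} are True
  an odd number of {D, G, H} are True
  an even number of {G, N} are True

Unsatisfiable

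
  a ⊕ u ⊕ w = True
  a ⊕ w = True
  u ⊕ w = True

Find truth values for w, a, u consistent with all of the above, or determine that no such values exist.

w = True, a = False, u = False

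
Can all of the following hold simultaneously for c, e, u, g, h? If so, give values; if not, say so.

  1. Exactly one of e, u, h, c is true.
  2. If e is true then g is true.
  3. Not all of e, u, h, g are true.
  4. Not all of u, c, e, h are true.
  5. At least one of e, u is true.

c=F, e=F, u=T, g=F, h=F

  (1) {e, u, h, c}: 1 true — exactly one ✓
  (2) e=F ⇒ g: vacuous ✓
  (3) {e, u, h, g}: 1/4 true — not all ✓
  (4) {u, c, e, h}: 1/4 true — not all ✓
  (5) {e, u}: 1 true — at least one ✓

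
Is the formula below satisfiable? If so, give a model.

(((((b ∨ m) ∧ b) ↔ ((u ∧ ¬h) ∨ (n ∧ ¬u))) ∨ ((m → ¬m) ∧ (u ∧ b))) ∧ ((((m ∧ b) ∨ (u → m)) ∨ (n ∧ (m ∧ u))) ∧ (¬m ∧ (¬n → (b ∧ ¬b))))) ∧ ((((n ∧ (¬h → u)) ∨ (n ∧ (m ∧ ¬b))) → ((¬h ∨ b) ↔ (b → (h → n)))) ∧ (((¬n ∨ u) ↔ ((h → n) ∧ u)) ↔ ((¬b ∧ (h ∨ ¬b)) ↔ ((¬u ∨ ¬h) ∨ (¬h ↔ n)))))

Case m = True: the conjunct ¬m is False.
Case m = False: the formula simplifies to ((((b ∧ b) ↔ ((u ∧ ¬h) ∨ (n ∧ ¬u))) ∨ (u ∧ b)) ∧ (¬u ∧ (¬n → (b ∧ ¬b)))) ∧ (((n ∧ (¬h → u)) → ((¬h ∨ b) ↔ (b → (h → n)))) ∧ (((¬n ∨ u) ↔ ((h → n) ∧ u)) ↔ ((¬b ∧ (h ∨ ¬b)) ↔ ((¬u ∨ ¬h) ∨ (¬h ↔ n))))).
  u = True: the conjunct ¬u is False.
  u = False: simplifies to (((b ∧ b) ↔ n) ∧ (¬n → (b ∧ ¬b))) ∧ (((n ∧ h) → ((¬h ∨ b) ↔ (b → (h → n)))) ∧ (n ↔ (¬b ∧ (h ∨ ¬b)))).
    b = True: simplifies to (n ∧ n) ∧ (((n ∧ h) → (h → n)) ∧ ¬n).
      n = True: the conjunct ¬n is False.
      n = False: the conjunct n is False.
    b = False: simplifies to (¬n ∧ n) ∧ (((n ∧ h) → ¬h) ∧ n).
      n = True: the conjunct ¬n is False.
      n = False: the conjunct n is False.
Both cases fail — unsatisfiable.

No satisfying assignment exists.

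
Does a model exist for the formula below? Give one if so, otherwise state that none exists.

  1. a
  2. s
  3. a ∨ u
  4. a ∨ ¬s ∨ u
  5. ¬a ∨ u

a = True, s = True, u = True

Unit clause (a) forces a = True.
Unit clause (s) forces s = True.
In (¬a ∨ u) only u is left, so u = True.
Check each clause:
  (a): a holds.
  (s): s holds.
  (a ∨ u): a holds.
  (a ∨ ¬s ∨ u): a holds.
  (¬a ∨ u): u holds.
All clauses satisfied.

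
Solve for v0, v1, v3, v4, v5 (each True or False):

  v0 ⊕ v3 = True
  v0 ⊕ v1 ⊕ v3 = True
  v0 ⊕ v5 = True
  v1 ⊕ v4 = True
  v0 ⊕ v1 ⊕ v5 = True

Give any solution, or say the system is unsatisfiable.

v0 = True; v1 = False; v3 = False; v4 = True; v5 = False

v0 ⊕ v3 = T ⊕ F = True ✓
v0 ⊕ v1 ⊕ v3 = T ⊕ F ⊕ F = True ✓
v0 ⊕ v5 = T ⊕ F = True ✓
v1 ⊕ v4 = F ⊕ T = True ✓
v0 ⊕ v1 ⊕ v5 = T ⊕ F ⊕ F = True ✓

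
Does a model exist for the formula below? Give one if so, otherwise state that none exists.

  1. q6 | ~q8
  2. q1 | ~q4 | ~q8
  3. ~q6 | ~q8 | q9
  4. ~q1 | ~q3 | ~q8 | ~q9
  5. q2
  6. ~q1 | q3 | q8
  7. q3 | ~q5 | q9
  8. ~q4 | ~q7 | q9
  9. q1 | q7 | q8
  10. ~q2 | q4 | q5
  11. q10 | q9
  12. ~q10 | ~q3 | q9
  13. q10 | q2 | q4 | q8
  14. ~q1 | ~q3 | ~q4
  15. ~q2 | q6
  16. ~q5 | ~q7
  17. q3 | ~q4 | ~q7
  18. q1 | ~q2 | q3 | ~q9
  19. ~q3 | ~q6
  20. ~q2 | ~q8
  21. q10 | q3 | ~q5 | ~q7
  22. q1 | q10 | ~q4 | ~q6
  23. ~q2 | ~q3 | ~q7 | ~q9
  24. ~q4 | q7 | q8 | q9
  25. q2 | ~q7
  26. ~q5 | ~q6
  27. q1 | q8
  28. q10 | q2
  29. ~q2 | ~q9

The formula is unsatisfiable.

Case q2 = True:
  (~q2 | q6) forces q6 = True.
  (~q3 | ~q6) forces q3 = False.
  (~q2 | ~q8) forces q8 = False.
  (~q1 | q3 | q8) forces q1 = False.
  Clause (q1 | q8) is falsified — contradiction.
Case q2 = False:
  Clause (q2) is falsified — contradiction.
Both cases fail, so the formula is unsatisfiable.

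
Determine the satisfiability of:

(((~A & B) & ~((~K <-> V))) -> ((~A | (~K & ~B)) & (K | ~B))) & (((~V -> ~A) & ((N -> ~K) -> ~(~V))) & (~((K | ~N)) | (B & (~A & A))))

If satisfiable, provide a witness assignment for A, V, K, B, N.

A=F, V=T, K=F, B=F, N=T

  ((~A & B) & ~((~K <-> V))) -> ((~A | (~K & ~B)) & (K | ~B)) = True
    (~A & B) & ~((~K <-> V)) = False
      ~A & B = False
        ~A = True
      ~((~K <-> V)) = False
        ~K <-> V = True
          ~K = True
    (~A | (~K & ~B)) & (K | ~B) = True
      ~A | (~K & ~B) = True
        ~A = True
        ~K & ~B = True
          ~K = True
          ~B = True
      K | ~B = True
        ~B = True
  ((~V -> ~A) & ((N -> ~K) -> ~(~V))) & (~((K | ~N)) | (B & (~A & A))) = True
    (~V -> ~A) & ((N -> ~K) -> ~(~V)) = True
      ~V -> ~A = True
        ~V = False
        ~A = True
      (N -> ~K) -> ~(~V) = True
        N -> ~K = True
          ~K = True
        ~(~V) = True
          ~V = False
    ~((K | ~N)) | (B & (~A & A)) = True
      ~((K | ~N)) = True
        K | ~N = False
          ~N = False
      B & (~A & A) = False
        ~A & A = False
          ~A = True
Both conjuncts True, so the formula holds.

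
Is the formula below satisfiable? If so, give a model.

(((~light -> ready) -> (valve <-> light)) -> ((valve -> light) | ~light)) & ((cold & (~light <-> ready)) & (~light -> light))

ready = False, cold = True, valve = False, light = True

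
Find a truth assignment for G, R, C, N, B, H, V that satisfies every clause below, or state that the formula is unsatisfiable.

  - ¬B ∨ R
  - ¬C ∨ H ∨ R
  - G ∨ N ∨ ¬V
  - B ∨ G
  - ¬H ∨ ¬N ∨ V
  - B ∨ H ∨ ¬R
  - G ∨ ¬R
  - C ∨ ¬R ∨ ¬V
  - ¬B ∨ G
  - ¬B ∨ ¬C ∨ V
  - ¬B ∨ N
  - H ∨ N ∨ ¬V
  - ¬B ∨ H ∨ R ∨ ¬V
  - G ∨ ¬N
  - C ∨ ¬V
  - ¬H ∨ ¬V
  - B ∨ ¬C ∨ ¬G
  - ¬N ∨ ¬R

G=T, R=F, C=F, N=T, B=F, H=F, V=F

Try G = False:
  (B ∨ G) forces B = True.
  clause (¬B ∨ G) is falsified — backtrack.
So G = True.
Set R = False.
  then (¬B ∨ R) forces B = False.
  then (B ∨ ¬C ∨ ¬G) forces C = False.
  then (C ∨ ¬V) forces V = False.
Set N = True.
  then (¬H ∨ ¬N ∨ V) forces H = False.
All clauses satisfied.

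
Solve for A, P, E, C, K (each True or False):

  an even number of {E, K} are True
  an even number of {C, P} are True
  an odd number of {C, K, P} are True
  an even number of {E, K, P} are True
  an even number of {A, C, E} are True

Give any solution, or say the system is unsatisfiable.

A: True, P: False, E: True, C: False, K: True

{E, K}: 2 true → even ✓
{C, P}: 0 true → even ✓
{C, K, P}: 1 true → odd ✓
{E, K, P}: 2 true → even ✓
{A, C, E}: 2 true → even ✓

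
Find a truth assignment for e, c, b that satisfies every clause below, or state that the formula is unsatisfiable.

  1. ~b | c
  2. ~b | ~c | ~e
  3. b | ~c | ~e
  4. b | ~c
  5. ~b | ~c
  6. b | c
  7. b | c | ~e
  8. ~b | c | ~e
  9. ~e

Case c = True:
  (b | ~c) forces b = True.
  Clause (~b | ~c) is falsified — contradiction.
Case c = False:
  (~b | c) forces b = False.
  Clause (b | c) is falsified — contradiction.
Both cases fail, so the formula is unsatisfiable.

No satisfying assignment exists.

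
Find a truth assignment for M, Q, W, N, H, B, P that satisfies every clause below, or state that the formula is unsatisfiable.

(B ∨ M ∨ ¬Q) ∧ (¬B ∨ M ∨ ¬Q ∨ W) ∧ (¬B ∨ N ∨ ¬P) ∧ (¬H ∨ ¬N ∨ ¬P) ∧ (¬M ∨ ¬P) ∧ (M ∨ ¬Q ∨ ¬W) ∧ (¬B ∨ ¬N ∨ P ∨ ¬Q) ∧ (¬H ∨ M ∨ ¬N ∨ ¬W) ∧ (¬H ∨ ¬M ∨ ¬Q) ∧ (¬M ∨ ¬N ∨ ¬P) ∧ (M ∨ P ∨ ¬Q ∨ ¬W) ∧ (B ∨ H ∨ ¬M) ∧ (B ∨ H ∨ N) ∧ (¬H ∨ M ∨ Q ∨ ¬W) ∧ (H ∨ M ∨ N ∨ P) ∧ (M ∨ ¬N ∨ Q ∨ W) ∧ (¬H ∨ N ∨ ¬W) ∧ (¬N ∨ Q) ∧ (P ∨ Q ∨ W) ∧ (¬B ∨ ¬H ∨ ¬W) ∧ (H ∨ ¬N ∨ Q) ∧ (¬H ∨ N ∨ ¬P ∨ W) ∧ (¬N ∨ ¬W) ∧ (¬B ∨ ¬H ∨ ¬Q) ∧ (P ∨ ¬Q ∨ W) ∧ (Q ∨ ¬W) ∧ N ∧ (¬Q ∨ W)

Case N = True:
  (¬N ∨ Q) forces Q = True.
  (¬N ∨ ¬W) forces W = False.
  Clause (¬Q ∨ W) is falsified — contradiction.
Case N = False:
  Clause (N) is falsified — contradiction.
Both cases fail, so the formula is unsatisfiable.

Unsatisfiable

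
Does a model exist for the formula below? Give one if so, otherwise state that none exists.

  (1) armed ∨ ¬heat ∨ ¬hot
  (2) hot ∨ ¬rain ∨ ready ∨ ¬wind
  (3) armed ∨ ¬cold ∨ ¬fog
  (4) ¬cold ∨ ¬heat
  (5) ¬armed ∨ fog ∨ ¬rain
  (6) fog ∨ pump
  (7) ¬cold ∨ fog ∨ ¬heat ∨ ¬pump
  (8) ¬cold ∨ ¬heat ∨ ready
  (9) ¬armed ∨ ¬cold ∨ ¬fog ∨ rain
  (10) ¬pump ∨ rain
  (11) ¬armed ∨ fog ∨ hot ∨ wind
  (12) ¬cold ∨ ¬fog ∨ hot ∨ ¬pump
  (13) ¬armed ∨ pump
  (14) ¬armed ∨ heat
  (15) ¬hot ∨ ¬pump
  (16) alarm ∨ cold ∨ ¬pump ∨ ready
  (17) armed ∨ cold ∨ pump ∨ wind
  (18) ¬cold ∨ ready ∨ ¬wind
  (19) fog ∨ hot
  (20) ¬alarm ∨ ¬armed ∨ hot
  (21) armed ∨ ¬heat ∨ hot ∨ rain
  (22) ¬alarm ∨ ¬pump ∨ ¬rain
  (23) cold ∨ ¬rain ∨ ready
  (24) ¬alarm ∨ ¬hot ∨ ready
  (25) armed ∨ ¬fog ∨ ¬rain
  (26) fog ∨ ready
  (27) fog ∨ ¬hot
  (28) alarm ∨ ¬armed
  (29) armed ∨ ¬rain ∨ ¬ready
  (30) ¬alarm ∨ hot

Set heat = False.
  then (¬armed ∨ heat) forces armed = False.
Set cold = False.
Try pump = True:
  (¬pump ∨ rain) forces rain = True.
  (¬hot ∨ ¬pump) forces hot = False.
  (fog ∨ hot) forces fog = True.
  clause (armed ∨ ¬fog ∨ ¬rain) is falsified — backtrack.
So pump = False.
  then (fog ∨ pump) forces fog = True.
  then (armed ∨ cold ∨ pump ∨ wind) forces wind = True.
  then (armed ∨ ¬fog ∨ ¬rain) forces rain = False.
Set alarm = False.
Set ready = False.
Set hot = False.
All clauses satisfied.

heat: False; armed: False; cold: False; pump: False; alarm: False; fog: True; rain: False; ready: False; wind: True; hot: False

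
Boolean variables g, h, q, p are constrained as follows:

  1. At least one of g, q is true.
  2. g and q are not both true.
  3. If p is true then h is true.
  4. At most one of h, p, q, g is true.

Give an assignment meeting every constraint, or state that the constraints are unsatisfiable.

g: True, h: False, q: False, p: False

  (1) {g, q}: 1 true — at least one ✓
  (2) g=T, q=F — not both ✓
  (3) p=F ⇒ h: vacuous ✓
  (4) {h, p, q, g}: 1 true — at most one ✓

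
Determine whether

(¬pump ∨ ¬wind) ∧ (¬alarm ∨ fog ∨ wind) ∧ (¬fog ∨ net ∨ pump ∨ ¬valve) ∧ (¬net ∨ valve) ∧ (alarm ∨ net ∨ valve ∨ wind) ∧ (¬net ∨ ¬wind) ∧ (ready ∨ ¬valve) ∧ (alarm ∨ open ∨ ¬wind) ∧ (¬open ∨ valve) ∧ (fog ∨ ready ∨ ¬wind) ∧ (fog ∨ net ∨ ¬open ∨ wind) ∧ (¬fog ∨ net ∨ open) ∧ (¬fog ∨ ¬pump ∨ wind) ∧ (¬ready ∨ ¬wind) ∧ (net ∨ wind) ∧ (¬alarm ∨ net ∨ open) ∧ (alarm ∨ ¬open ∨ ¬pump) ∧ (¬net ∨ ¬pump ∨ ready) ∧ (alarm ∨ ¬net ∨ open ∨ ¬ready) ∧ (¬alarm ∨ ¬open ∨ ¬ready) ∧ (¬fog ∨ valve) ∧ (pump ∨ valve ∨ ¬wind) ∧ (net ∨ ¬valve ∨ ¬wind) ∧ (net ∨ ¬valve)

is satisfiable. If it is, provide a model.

Set ready = True.
  then (¬ready ∨ ¬wind) forces wind = False.
  then (net ∨ wind) forces net = True.
  then (¬net ∨ valve) forces valve = True.
Set alarm = True.
  then (¬alarm ∨ fog ∨ wind) forces fog = True.
  then (¬fog ∨ ¬pump ∨ wind) forces pump = False.
  then (¬alarm ∨ ¬open ∨ ¬ready) forces open = False.
All clauses satisfied.

ready = True, net = True, alarm = True, open = False, wind = False, pump = False, fog = True, valve = True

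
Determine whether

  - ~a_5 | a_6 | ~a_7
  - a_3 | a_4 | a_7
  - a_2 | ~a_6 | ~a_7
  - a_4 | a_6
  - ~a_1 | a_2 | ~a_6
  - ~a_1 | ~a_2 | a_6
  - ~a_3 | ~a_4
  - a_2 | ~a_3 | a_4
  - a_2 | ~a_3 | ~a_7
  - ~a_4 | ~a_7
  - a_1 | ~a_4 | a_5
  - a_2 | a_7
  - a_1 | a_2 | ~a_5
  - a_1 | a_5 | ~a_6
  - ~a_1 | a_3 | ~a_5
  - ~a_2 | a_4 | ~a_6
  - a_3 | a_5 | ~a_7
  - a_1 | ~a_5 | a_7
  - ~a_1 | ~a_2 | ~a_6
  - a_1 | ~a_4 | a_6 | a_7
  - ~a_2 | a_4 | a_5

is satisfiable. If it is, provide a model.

Unsatisfiable — no assignment works.

Case a_7 = True:
  (~a_4 | ~a_7) forces a_4 = False.
  (a_4 | a_6) forces a_6 = True.
  (a_2 | ~a_6 | ~a_7) forces a_2 = True.
  Clause (~a_2 | a_4 | ~a_6) is falsified — contradiction.
Case a_7 = False:
  (a_2 | a_7) forces a_2 = True.
  If a_1 = True:
    (~a_1 | ~a_2 | a_6) forces a_6 = True.
    clause (~a_1 | ~a_2 | ~a_6) is falsified.
  If a_1 = False:
    (a_1 | ~a_5 | a_7) forces a_5 = False.
    (a_1 | ~a_4 | a_5) forces a_4 = False.
    clause (~a_2 | a_4 | a_5) is falsified.
  Every sub-case reaches a contradiction.
Both cases fail, so the formula is unsatisfiable.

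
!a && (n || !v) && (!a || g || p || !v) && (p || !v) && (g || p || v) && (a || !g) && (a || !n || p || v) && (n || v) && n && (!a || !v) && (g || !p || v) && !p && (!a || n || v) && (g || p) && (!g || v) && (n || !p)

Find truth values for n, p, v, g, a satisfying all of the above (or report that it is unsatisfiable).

No satisfying assignment exists.

Case n = True:
  (!a) forces a = False.
  (a || !g) forces g = False.
  (!p) forces p = False.
  Clause (g || p) is falsified — contradiction.
Case n = False:
  Clause (n) is falsified — contradiction.
Both cases fail, so the formula is unsatisfiable.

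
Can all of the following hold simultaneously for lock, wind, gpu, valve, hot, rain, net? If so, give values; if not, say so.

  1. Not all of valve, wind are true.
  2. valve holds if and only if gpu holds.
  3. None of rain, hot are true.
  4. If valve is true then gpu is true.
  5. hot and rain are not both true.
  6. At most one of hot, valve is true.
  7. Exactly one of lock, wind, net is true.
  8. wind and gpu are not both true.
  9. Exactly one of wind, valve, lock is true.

lock: False, wind: True, gpu: False, valve: False, hot: False, rain: False, net: False

  (1) {valve, wind}: 1/2 true — not all ✓
  (2) valve=F, gpu=F — same ✓
  (3) {rain, hot}: 0 true — none ✓
  (4) valve=F ⇒ gpu: vacuous ✓
  (5) hot=F, rain=F — not both ✓
  (6) {hot, valve}: 0 true — at most one ✓
  (7) {lock, wind, net}: 1 true — exactly one ✓
  (8) wind=T, gpu=F — not both ✓
  (9) {wind, valve, lock}: 1 true — exactly one ✓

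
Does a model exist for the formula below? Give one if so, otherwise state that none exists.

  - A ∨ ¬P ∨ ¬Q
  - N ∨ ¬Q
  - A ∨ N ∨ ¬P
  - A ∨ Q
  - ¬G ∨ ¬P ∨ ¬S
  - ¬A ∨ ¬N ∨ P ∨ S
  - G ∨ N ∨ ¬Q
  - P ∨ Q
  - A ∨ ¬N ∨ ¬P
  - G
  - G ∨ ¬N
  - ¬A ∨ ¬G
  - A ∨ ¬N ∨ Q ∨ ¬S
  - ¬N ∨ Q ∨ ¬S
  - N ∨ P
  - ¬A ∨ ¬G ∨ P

N=T, A=F, G=T, S=T, P=F, Q=T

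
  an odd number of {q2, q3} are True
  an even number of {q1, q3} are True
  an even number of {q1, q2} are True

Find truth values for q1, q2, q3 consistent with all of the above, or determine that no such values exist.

Adding constraints 1, 2, 3 mod 2: every variable appears an even number of times on the left, so the left side is 0.
But the right sides sum to 1 (mod 2). 0 ≠ 1 — the system is inconsistent.

UNSATISFIABLE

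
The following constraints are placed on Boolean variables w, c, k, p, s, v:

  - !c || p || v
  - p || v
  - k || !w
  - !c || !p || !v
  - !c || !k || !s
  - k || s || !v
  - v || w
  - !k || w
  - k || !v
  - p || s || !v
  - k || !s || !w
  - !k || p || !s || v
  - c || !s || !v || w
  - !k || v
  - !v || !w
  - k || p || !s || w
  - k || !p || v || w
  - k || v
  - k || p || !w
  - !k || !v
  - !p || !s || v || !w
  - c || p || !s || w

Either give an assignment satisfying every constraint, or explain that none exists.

The formula is unsatisfiable.

Case w = True:
  (k || !w) forces k = True.
  (!k || v) forces v = True.
  Clause (!v || !w) is falsified — contradiction.
Case w = False:
  (v || w) forces v = True.
  (!k || w) forces k = False.
  Clause (k || !v) is falsified — contradiction.
Both cases fail, so the formula is unsatisfiable.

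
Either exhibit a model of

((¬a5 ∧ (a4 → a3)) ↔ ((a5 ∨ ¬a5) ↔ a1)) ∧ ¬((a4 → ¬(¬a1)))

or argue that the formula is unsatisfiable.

a1=F, a3=F, a4=T, a5=T

  (¬a5 ∧ (a4 → a3)) ↔ ((a5 ∨ ¬a5) ↔ a1) = True
    ¬a5 ∧ (a4 → a3) = False
      ¬a5 = False
      a4 → a3 = False
    (a5 ∨ ¬a5) ↔ a1 = False
      a5 ∨ ¬a5 = True
        ¬a5 = False
  ¬((a4 → ¬(¬a1))) = True
    a4 → ¬(¬a1) = False
      ¬(¬a1) = False
        ¬a1 = True
Both conjuncts True, so the formula holds.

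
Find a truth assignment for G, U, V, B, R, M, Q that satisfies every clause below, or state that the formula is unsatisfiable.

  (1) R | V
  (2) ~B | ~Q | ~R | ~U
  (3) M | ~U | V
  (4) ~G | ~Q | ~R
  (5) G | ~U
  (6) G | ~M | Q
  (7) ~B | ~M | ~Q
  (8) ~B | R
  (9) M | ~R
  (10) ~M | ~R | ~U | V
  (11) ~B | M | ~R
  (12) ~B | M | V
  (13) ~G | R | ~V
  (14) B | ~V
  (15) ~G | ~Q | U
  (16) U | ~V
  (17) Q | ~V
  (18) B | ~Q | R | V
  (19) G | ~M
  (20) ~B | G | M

Try G = False:
  (G | ~U) forces U = False.
  (U | ~V) forces V = False.
  (R | V) forces R = True.
  (M | ~R) forces M = True.
  clause (G | ~M) is falsified — backtrack.
So G = True.
Set U = False.
  then (~G | ~Q | U) forces Q = False.
  then (U | ~V) forces V = False.
  then (R | V) forces R = True.
  then (M | ~R) forces M = True.
Set B = True.
All clauses satisfied.

G = True, U = False, V = False, B = True, R = True, M = True, Q = False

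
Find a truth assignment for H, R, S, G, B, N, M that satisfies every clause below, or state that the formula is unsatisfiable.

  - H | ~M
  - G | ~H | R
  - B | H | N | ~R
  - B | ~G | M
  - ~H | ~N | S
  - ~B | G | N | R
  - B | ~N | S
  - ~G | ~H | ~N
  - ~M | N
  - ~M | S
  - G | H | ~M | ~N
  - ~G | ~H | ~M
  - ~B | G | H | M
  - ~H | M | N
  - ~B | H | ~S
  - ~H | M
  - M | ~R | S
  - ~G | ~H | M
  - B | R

H: False; R: False; S: False; G: True; B: True; N: True; M: False

Set H = False.
  then (H | ~M) forces M = False.
Set R = False.
  then (B | R) forces B = True.
  then (~B | G | H | M) forces G = True.
  then (~B | H | ~S) forces S = False.
Set N = True.
All clauses satisfied.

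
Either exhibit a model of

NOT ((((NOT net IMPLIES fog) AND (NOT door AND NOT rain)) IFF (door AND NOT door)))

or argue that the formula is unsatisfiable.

door=F, fog=F, net=T, rain=F

  NOT ((((NOT net IMPLIES fog) AND (NOT door AND NOT rain)) IFF (door AND NOT door))) = True
    ((NOT net IMPLIES fog) AND (NOT door AND NOT rain)) IFF (door AND NOT door) = False
      (NOT net IMPLIES fog) AND (NOT door AND NOT rain) = True
        NOT net IMPLIES fog = True
          NOT net = False
        NOT door AND NOT rain = True
          NOT door = True
          NOT rain = True
      door AND NOT door = False
        NOT door = True
The formula evaluates to True.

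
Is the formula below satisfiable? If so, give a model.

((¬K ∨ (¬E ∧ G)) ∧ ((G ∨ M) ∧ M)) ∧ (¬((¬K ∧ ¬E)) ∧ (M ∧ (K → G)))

G = True, M = True, E = True, K = False

  (¬K ∨ (¬E ∧ G)) ∧ ((G ∨ M) ∧ M) = True
    ¬K ∨ (¬E ∧ G) = True
      ¬K = True
      ¬E ∧ G = False
        ¬E = False
    (G ∨ M) ∧ M = True
      G ∨ M = True
  ¬((¬K ∧ ¬E)) ∧ (M ∧ (K → G)) = True
    ¬((¬K ∧ ¬E)) = True
      ¬K ∧ ¬E = False
        ¬K = True
        ¬E = False
    M ∧ (K → G) = True
      K → G = True
Both conjuncts True, so the formula holds.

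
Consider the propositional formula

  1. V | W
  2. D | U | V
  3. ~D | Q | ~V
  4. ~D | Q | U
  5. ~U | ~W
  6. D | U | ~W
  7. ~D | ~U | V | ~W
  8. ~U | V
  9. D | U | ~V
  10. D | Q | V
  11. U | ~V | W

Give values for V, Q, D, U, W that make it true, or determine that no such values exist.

Set V = True.
Set Q = True.
Set D = False.
  then (D | U | ~V) forces U = True.
  then (~U | ~W) forces W = False.
All clauses satisfied.

V = True, Q = True, D = False, U = True, W = False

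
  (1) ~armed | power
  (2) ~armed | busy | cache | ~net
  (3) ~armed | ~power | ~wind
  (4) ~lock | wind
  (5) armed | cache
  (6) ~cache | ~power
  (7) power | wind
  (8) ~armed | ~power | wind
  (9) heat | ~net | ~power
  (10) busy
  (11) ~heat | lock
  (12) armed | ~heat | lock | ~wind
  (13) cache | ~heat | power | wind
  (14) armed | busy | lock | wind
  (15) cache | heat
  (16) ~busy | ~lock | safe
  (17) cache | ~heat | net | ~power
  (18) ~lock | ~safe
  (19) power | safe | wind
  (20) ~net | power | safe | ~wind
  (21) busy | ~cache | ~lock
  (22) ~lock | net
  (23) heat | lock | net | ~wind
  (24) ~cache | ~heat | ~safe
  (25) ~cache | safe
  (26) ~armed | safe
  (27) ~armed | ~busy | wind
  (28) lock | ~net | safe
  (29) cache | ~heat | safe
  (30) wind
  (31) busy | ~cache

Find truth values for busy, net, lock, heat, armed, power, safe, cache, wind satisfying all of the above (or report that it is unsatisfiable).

Unit clause (busy) forces busy = True.
Unit clause (wind) forces wind = True.
Set net = True.
Set lock = False.
  then (~heat | lock) forces heat = False.
  then (cache | heat) forces cache = True.
  then (~cache | safe) forces safe = True.
  then (~cache | ~power) forces power = False.
  then (~armed | power) forces armed = False.
All clauses satisfied.

busy = True, net = True, lock = False, heat = False, armed = False, power = False, safe = True, cache = True, wind = True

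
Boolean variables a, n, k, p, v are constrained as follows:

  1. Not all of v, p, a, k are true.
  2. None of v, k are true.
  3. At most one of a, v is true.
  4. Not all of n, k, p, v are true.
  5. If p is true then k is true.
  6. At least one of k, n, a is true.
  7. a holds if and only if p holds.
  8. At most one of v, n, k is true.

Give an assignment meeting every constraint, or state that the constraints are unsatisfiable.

a = False; n = True; k = False; p = False; v = False

  (1) {v, p, a, k}: 0/4 true — not all ✓
  (2) {v, k}: 0 true — none ✓
  (3) {a, v}: 0 true — at most one ✓
  (4) {n, k, p, v}: 1/4 true — not all ✓
  (5) p=F ⇒ k: vacuous ✓
  (6) {k, n, a}: 1 true — at least one ✓
  (7) a=F, p=F — same ✓
  (8) {v, n, k}: 1 true — at most one ✓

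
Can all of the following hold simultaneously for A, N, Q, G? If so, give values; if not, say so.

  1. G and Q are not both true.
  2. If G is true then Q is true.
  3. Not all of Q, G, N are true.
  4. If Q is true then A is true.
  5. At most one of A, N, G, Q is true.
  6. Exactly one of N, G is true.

A=F, N=T, Q=F, G=F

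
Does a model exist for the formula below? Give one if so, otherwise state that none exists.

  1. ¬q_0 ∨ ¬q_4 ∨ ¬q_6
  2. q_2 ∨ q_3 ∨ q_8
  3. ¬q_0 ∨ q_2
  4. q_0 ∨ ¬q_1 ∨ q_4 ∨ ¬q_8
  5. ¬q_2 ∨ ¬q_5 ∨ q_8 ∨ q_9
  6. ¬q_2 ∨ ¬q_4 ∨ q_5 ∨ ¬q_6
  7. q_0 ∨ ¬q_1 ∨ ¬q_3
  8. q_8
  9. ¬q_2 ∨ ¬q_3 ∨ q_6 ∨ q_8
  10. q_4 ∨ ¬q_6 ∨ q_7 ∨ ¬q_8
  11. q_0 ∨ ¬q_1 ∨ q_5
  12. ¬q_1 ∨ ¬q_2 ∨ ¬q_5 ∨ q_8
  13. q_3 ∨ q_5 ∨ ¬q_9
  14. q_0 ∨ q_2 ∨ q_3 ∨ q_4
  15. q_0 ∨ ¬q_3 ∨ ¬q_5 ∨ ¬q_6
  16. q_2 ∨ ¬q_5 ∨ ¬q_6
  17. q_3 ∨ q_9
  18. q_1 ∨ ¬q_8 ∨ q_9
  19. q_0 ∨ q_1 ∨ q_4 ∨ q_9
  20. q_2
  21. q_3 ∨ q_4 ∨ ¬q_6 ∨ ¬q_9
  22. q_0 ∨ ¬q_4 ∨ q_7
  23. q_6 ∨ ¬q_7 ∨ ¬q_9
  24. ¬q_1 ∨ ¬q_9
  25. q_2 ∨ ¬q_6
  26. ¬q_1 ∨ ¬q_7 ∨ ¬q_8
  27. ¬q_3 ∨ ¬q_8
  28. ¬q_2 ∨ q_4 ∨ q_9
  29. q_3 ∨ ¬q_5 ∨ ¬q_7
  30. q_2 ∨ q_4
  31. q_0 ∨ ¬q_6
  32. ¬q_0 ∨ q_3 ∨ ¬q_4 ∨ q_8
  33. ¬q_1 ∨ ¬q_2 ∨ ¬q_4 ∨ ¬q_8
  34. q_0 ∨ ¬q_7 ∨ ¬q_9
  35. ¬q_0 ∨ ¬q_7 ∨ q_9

q_0 = True, q_1 = False, q_2 = True, q_3 = False, q_4 = False, q_5 = True, q_6 = False, q_7 = False, q_8 = True, q_9 = True

Unit clause (q_8) forces q_8 = True.
Unit clause (q_2) forces q_2 = True.
In (¬q_3 ∨ ¬q_8) only ¬q_3 is left, so q_3 = False.
In (q_3 ∨ q_9) only q_9 is left, so q_9 = True.
In (¬q_1 ∨ ¬q_9) only ¬q_1 is left, so q_1 = False.
In (q_3 ∨ q_5 ∨ ¬q_9) only q_5 is left, so q_5 = True.
In (q_3 ∨ ¬q_5 ∨ ¬q_7) only ¬q_7 is left, so q_7 = False.
Set q_0 = True.
Set q_4 = False.
  then (q_4 ∨ ¬q_6 ∨ q_7 ∨ ¬q_8) forces q_6 = False.
All clauses satisfied.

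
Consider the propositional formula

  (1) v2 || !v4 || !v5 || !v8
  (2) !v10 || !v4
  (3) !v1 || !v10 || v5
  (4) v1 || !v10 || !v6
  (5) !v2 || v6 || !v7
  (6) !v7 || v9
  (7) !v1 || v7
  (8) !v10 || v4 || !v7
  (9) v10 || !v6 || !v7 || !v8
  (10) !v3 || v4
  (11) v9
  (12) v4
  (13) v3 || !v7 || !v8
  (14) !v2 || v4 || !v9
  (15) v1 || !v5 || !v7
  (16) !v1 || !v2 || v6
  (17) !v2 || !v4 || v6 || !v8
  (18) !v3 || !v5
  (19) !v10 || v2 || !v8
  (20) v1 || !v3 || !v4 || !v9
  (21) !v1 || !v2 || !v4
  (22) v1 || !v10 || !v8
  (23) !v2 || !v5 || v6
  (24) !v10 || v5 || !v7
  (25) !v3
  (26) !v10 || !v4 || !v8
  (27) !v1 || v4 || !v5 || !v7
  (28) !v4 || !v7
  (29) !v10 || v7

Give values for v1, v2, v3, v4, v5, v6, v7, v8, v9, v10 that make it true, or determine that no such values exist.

v1=F, v2=T, v3=F, v4=T, v5=F, v6=T, v7=F, v8=F, v9=T, v10=F

Unit clause (v9) forces v9 = True.
Unit clause (v4) forces v4 = True.
Unit clause (!v3) forces v3 = False.
In (!v4 || !v7) only !v7 is left, so v7 = False.
In (!v10 || v7) only !v10 is left, so v10 = False.
In (!v1 || v7) only !v1 is left, so v1 = False.
Set v2 = True.
Set v5 = False.
Set v6 = True.
Set v8 = False.
All clauses satisfied.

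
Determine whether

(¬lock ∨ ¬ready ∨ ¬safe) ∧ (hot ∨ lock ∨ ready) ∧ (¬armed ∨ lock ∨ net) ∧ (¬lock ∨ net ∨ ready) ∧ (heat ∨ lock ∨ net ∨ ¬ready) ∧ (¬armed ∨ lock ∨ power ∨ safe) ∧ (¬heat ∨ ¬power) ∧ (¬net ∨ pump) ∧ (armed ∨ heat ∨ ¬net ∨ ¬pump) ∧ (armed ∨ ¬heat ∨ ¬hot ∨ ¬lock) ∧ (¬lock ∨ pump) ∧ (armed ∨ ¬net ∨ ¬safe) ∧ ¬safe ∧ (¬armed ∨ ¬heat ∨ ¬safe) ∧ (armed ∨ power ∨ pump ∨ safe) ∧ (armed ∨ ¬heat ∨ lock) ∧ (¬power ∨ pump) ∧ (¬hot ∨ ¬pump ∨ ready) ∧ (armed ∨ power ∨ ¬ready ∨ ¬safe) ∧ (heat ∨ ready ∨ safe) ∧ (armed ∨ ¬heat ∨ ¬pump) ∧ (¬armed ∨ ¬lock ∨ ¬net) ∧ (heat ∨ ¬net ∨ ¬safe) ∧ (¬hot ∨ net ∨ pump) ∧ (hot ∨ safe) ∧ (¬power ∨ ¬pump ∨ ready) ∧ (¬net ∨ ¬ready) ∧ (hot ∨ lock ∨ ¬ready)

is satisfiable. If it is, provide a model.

pump=T, net=F, heat=F, armed=F, lock=T, ready=T, safe=F, power=F, hot=T

Unit clause (¬safe) forces safe = False.
In (hot ∨ safe) only hot is left, so hot = True.
Set pump = True.
  then (¬hot ∨ ¬pump ∨ ready) forces ready = True.
  then (¬net ∨ ¬ready) forces net = False.
Set heat = False.
  then (heat ∨ lock ∨ net ∨ ¬ready) forces lock = True.
Set armed = False.
Set power = False.
All clauses satisfied.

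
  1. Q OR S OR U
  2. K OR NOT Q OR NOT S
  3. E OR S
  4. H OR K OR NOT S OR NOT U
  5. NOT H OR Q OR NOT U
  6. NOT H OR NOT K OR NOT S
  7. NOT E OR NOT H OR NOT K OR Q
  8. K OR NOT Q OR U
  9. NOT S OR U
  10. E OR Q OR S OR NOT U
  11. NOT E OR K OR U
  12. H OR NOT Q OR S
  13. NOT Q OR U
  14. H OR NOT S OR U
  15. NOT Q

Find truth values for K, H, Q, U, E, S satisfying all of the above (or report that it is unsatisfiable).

K: True, H: False, Q: False, U: True, E: True, S: False

Unit clause (NOT Q) forces Q = False.
Set K = True.
Try H = True:
  (NOT H OR Q OR NOT U) forces U = False.
  (Q OR S OR U) forces S = True.
  clause (NOT H OR NOT K OR NOT S) is falsified — backtrack.
So H = False.
Set U = True.
Set E = True.
Set S = False.
All clauses satisfied.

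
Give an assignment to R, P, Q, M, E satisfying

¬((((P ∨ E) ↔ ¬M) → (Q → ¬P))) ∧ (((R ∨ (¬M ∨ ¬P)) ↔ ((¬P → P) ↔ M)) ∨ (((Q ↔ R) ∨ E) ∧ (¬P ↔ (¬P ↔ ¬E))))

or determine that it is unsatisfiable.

R = True, P = True, Q = True, M = False, E = False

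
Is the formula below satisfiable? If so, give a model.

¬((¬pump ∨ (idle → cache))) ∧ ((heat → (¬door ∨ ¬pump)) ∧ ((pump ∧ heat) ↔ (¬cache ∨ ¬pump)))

door = False; idle = True; cache = False; pump = True; heat = True

  ¬((¬pump ∨ (idle → cache))) = True
    ¬pump ∨ (idle → cache) = False
      ¬pump = False
      idle → cache = False
  (heat → (¬door ∨ ¬pump)) ∧ ((pump ∧ heat) ↔ (¬cache ∨ ¬pump)) = True
    heat → (¬door ∨ ¬pump) = True
      ¬door ∨ ¬pump = True
        ¬door = True
        ¬pump = False
    (pump ∧ heat) ↔ (¬cache ∨ ¬pump) = True
      pump ∧ heat = True
      ¬cache ∨ ¬pump = True
        ¬cache = True
        ¬pump = False
Both conjuncts True, so the formula holds.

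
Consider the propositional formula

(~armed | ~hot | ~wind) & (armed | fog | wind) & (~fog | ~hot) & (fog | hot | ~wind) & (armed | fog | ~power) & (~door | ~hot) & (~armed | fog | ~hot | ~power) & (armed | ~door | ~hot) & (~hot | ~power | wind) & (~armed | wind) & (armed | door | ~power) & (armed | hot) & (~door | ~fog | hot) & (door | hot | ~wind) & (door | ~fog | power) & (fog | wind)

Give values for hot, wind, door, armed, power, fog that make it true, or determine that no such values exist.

Try hot = False:
  (armed | hot) forces armed = True.
  (~armed | wind) forces wind = True.
  (fog | hot | ~wind) forces fog = True.
  (~door | ~fog | hot) forces door = False.
  clause (door | hot | ~wind) is falsified — backtrack.
So hot = True.
  then (~fog | ~hot) forces fog = False.
  then (~door | ~hot) forces door = False.
  then (fog | wind) forces wind = True.
  then (~armed | ~hot | ~wind) forces armed = False.
  then (armed | fog | ~power) forces power = False.
All clauses satisfied.

hot = True; wind = True; door = False; armed = False; power = False; fog = False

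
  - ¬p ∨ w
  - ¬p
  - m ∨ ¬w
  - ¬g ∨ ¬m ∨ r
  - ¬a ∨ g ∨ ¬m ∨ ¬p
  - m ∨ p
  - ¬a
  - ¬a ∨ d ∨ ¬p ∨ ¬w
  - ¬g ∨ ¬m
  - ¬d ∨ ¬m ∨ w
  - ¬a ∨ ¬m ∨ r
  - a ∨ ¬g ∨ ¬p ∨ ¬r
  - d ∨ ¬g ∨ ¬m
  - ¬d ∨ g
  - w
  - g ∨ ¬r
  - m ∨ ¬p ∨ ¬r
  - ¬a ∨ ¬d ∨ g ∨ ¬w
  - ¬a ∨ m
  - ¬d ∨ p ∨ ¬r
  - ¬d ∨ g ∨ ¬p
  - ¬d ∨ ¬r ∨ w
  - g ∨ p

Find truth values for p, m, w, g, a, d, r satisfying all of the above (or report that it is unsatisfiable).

Case p = True:
  Clause (¬p) is falsified — contradiction.
Case p = False:
  (m ∨ p) forces m = True.
  (¬a) forces a = False.
  (¬g ∨ ¬m) forces g = False.
  Clause (g ∨ p) is falsified — contradiction.
Both cases fail, so the formula is unsatisfiable.

UNSATISFIABLE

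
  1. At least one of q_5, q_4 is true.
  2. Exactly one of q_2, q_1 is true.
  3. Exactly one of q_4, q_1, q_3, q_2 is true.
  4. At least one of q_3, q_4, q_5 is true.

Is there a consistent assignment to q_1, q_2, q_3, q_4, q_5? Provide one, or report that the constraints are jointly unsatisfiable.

q_1 = False, q_2 = True, q_3 = False, q_4 = False, q_5 = True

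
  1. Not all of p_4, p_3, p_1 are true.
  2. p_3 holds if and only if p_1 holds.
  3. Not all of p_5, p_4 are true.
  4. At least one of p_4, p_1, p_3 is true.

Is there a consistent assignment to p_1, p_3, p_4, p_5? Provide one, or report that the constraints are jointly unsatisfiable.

p_1 = False; p_3 = False; p_4 = True; p_5 = False

  (1) {p_4, p_3, p_1}: 1/3 true — not all ✓
  (2) p_3=F, p_1=F — same ✓
  (3) {p_5, p_4}: 1/2 true — not all ✓
  (4) {p_4, p_1, p_3}: 1 true — at least one ✓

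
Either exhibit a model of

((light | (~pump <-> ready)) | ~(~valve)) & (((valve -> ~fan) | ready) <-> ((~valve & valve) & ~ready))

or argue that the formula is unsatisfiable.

ready: False; valve: True; pump: False; light: True; fan: True

  (light | (~pump <-> ready)) | ~(~valve) = True
    light | (~pump <-> ready) = True
      ~pump <-> ready = False
        ~pump = True
    ~(~valve) = True
      ~valve = False
  ((valve -> ~fan) | ready) <-> ((~valve & valve) & ~ready) = True
    (valve -> ~fan) | ready = False
      valve -> ~fan = False
        ~fan = False
    (~valve & valve) & ~ready = False
      ~valve & valve = False
        ~valve = False
      ~ready = True
Both conjuncts True, so the formula holds.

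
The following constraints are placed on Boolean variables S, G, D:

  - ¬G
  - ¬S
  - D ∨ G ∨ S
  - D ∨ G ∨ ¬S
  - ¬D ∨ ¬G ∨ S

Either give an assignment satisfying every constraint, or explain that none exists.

S = False; G = False; D = True

Unit clause (¬G) forces G = False.
Unit clause (¬S) forces S = False.
In (D ∨ G ∨ S) only D is left, so D = True.
Check each clause:
  (¬G): ¬G holds.
  (¬S): ¬S holds.
  (D ∨ G ∨ S): D holds.
  (D ∨ G ∨ ¬S): D holds.
  (¬D ∨ ¬G ∨ S): ¬G holds.
All clauses satisfied.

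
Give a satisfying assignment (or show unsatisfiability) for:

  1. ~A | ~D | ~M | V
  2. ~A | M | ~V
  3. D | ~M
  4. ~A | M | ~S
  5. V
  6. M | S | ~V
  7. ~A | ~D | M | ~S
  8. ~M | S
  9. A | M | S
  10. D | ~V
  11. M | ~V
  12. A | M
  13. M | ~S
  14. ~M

Case M = True:
  Clause (~M) is falsified — contradiction.
Case M = False:
  (V) forces V = True.
  Clause (M | ~V) is falsified — contradiction.
Both cases fail, so the formula is unsatisfiable.

The formula is unsatisfiable.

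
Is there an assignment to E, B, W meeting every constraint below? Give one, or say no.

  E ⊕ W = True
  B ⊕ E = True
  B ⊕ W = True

Adding constraints 1, 2, 3 mod 2: every variable appears an even number of times on the left, so the left side is 0.
But the right sides sum to 1 (mod 2). 0 ≠ 1 — the system is inconsistent.

UNSATISFIABLE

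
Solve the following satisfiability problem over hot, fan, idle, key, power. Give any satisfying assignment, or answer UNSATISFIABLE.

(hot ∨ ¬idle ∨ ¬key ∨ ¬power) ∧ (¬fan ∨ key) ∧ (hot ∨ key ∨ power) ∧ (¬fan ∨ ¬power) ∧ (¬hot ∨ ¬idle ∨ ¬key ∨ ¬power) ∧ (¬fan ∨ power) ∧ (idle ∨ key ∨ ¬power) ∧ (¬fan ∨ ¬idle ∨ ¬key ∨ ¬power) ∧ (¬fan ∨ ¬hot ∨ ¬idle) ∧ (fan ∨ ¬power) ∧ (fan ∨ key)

hot: True, fan: False, idle: True, key: True, power: False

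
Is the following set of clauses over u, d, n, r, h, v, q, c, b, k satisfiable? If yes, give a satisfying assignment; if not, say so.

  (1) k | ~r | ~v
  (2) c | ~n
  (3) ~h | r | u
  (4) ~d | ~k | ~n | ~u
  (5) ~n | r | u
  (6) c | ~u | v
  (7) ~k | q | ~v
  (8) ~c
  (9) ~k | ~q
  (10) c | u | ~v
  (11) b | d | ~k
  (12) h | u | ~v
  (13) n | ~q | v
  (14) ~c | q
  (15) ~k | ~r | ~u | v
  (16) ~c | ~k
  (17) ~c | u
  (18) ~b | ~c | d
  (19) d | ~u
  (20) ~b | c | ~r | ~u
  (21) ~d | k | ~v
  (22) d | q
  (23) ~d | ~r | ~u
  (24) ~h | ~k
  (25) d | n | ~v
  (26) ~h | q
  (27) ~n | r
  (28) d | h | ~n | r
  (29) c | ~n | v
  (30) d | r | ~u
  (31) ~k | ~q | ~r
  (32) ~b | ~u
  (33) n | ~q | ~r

u: False, d: True, n: False, r: False, h: False, v: False, q: False, c: False, b: False, k: True

Unit clause (~c) forces c = False.
In (c | ~n) only ~n is left, so n = False.
Try u = True:
  (c | ~u | v) forces v = True.
  (d | ~u) forces d = True.
  (~d | k | ~v) forces k = True.
  (~k | q | ~v) forces q = True.
  clause (~k | ~q) is falsified — backtrack.
So u = False.
  then (c | u | ~v) forces v = False.
  then (n | ~q | v) forces q = False.
  then (d | q) forces d = True.
  then (~h | q) forces h = False.
Set r = False.
Set b = False.
Set k = True.
All clauses satisfied.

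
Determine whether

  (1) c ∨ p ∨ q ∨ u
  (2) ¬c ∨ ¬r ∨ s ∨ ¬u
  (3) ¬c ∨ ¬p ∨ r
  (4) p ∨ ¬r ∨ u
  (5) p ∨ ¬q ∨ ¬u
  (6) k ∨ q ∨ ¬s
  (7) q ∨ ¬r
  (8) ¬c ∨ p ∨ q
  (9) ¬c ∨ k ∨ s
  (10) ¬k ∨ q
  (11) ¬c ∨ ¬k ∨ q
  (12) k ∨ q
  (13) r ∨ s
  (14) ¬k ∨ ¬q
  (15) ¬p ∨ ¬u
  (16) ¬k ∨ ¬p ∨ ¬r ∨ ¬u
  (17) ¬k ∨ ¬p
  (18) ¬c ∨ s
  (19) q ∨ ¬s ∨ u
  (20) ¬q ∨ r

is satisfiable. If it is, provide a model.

Set u = False.
Try q = False:
  (q ∨ ¬r) forces r = False.
  (¬k ∨ q) forces k = False.
  clause (k ∨ q) is falsified — backtrack.
So q = True.
  then (¬k ∨ ¬q) forces k = False.
  then (¬q ∨ r) forces r = True.
  then (p ∨ ¬r ∨ u) forces p = True.
Set s = True.
Set c = False.
All clauses satisfied.

u=F, q=T, s=T, k=F, p=T, r=T, c=F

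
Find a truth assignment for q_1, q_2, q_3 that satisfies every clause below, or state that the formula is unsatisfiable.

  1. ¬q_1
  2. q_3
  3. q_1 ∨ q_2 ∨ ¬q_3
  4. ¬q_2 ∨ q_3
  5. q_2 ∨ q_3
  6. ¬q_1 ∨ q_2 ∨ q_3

Unit clause (¬q_1) forces q_1 = False.
Unit clause (q_3) forces q_3 = True.
In (q_1 ∨ q_2 ∨ ¬q_3) only q_2 is left, so q_2 = True.
Check each clause:
  (¬q_1): ¬q_1 holds.
  (q_3): q_3 holds.
  (q_1 ∨ q_2 ∨ ¬q_3): q_2 holds.
  (¬q_2 ∨ q_3): q_3 holds.
  (q_2 ∨ q_3): q_2 holds.
  (¬q_1 ∨ q_2 ∨ q_3): ¬q_1 holds.
All clauses satisfied.

q_1=F, q_2=T, q_3=T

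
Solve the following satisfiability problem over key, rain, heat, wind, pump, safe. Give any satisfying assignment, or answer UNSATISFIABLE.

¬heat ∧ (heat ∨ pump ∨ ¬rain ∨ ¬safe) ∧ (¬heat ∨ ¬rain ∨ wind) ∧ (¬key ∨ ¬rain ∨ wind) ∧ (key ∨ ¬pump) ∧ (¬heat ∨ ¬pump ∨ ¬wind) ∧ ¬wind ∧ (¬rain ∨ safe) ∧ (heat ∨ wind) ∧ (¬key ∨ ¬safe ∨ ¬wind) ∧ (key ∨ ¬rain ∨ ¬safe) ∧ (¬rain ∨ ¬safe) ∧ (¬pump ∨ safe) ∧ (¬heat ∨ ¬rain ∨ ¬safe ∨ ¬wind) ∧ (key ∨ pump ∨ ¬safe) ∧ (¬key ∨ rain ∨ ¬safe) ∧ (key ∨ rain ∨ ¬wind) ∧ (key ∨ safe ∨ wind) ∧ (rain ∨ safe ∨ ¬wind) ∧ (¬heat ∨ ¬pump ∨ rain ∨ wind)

Unsatisfiable

Case heat = True:
  Clause (¬heat) is falsified — contradiction.
Case heat = False:
  (¬wind) forces wind = False.
  Clause (heat ∨ wind) is falsified — contradiction.
Both cases fail, so the formula is unsatisfiable.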